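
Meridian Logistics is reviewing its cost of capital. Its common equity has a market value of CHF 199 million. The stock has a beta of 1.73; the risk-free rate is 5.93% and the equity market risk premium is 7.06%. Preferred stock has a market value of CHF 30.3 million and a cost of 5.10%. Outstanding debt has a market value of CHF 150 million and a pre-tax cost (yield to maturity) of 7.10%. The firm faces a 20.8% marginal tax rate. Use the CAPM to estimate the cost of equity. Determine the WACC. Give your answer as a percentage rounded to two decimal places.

Cost of equity via CAPM: Re = 5.93% + 1.73 × 7.06% = 18.1438%.
Total capital V = 199 + 30.3 + 150 = 379.3.
Equity: weight = 199/379.3 = 0.5247; cost = 18.1438%.
Preferred: weight = 30.3/379.3 = 0.0799; cost = 5.1%.
Debt: weight = 150/379.3 = 0.3955; after-tax cost = 7.1% × (1 − 20.8%) = 5.6232%.
WACC = 0.5247 × 18.1438% + 0.0799 × 5.1000% + 0.3955 × 5.6232% = 12.1503%.

12.15%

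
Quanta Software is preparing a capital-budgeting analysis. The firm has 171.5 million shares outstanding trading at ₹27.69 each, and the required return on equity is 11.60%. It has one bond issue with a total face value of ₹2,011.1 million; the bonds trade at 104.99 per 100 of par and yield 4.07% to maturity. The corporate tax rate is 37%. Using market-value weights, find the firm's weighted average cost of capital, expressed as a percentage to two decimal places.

Market value of equity E = 27.69 × 171.5m = 4748.835m. Market value of debt D = 2011.1m × 104.99/100 = 2111.45389m.
Total capital V = 4748.835 + 2111.45389 = 6860.28889.
Equity: weight = 4748.835/6860.28889 = 0.6922; cost = 11.6%.
Bonds outstanding: weight = 2111.45389/6860.28889 = 0.3078; after-tax cost = 4.07% × (1 − 37%) = 2.5641%.
WACC = 0.6922 × 11.6000% + 0.3078 × 2.5641% = 8.8189%.

8.82%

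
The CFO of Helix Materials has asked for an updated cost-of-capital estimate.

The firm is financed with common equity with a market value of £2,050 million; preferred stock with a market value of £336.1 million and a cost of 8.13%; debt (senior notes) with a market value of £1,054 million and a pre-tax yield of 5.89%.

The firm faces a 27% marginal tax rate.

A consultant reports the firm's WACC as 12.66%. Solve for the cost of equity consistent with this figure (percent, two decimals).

17.70%

Total capital V = 2050 + 336.1 + 1054 = 3440.1.
Equity weight = 2050/3440.1 = 0.5959.
Preferred weight = 336.1/3440.1 = 0.0977.
Senior notes weight = 1054/3440.1 = 0.3064.
Debt contribution = 0.3064 × 5.89% × (1 − 27%) = 1.3174%.
Preferred contribution = 0.0977 × 8.13% = 0.7943%.
Required equity contribution = 12.66% − 2.1117% = 10.5483%.
Re = 10.5483% / 0.5959 = 17.7011%.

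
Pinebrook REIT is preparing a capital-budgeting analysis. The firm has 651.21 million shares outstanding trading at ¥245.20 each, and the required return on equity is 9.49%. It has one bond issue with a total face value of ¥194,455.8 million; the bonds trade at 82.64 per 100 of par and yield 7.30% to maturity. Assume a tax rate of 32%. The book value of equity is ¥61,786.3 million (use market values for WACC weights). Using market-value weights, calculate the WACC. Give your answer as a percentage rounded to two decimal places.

Market value of equity E = 245.2 × 651.21m = 159676.692m. Market value of debt D = 194455.8m × 82.64/100 = 160698.27312m.
Total capital V = 159676.692 + 160698.27312 = 320374.96512.
Equity: weight = 159676.692/320374.96512 = 0.4984; cost = 9.49%.
Bonds outstanding: weight = 160698.27312/320374.96512 = 0.5016; after-tax cost = 7.3% × (1 − 32%) = 4.9640%.
WACC = 0.4984 × 9.4900% + 0.5016 × 4.9640% = 7.2198%.

7.22%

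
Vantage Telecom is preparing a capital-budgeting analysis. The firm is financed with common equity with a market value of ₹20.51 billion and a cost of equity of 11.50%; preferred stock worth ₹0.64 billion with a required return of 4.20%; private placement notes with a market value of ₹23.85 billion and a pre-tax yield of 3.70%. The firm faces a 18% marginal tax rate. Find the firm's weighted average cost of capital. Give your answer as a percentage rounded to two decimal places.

6.91%

Total capital V = 20.51 + 0.64 + 23.85 = 45.
Equity: weight = 20.51/45 = 0.4558; cost = 11.5%.
Preferred: weight = 0.64/45 = 0.0142; cost = 4.2%.
Private placement notes: weight = 23.85/45 = 0.5300; after-tax cost = 3.7% × (1 − 18%) = 3.0340%.
WACC = 0.4558 × 11.5000% + 0.0142 × 4.2000% + 0.5300 × 3.0340% = 6.9092%.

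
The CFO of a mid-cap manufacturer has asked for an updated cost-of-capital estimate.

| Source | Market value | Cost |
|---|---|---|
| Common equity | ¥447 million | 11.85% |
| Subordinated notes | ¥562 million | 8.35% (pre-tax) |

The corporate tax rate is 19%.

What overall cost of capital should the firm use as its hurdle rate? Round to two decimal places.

Total capital V = 447 + 562 = 1009.
Equity: weight = 447/1009 = 0.4430; cost = 11.85%.
Subordinated notes: weight = 562/1009 = 0.5570; after-tax cost = 8.35% × (1 − 19%) = 6.7635%.
WACC = 0.4430 × 11.8500% + 0.5570 × 6.7635% = 9.0169%.

9.02%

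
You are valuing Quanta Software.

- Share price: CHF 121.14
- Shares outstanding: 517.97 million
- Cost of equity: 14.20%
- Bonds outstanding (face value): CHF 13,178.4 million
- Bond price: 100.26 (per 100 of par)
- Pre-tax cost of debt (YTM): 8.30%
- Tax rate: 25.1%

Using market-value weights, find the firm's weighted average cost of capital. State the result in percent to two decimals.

Market value of equity E = 121.14 × 517.97m = 62746.8858m. Market value of debt D = 13178.4m × 100.26/100 = 13212.66384m.
Total capital V = 62746.8858 + 13212.66384 = 75959.54964.
Equity: weight = 62746.8858/75959.54964 = 0.8261; cost = 14.2%.
Bonds outstanding: weight = 13212.66384/75959.54964 = 0.1739; after-tax cost = 8.3% × (1 − 25.1%) = 6.2167%.
WACC = 0.8261 × 14.2000% + 0.1739 × 6.2167% = 12.8114%.

12.81%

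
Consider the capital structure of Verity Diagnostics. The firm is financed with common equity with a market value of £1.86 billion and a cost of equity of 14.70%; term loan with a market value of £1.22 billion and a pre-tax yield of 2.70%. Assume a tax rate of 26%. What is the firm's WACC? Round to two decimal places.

9.67%

Total capital V = 1.86 + 1.22 = 3.08.
Equity: weight = 1.86/3.08 = 0.6039; cost = 14.7%.
Term loan: weight = 1.22/3.08 = 0.3961; after-tax cost = 2.7% × (1 − 26%) = 1.9980%.
WACC = 0.6039 × 14.7000% + 0.3961 × 1.9980% = 9.6687%.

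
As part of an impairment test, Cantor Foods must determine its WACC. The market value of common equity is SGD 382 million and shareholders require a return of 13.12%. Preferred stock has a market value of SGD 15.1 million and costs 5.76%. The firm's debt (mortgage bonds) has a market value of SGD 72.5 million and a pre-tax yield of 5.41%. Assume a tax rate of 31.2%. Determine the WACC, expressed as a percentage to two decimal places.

11.43%

Total capital V = 382 + 15.1 + 72.5 = 469.6.
Equity: weight = 382/469.6 = 0.8135; cost = 13.12%.
Preferred: weight = 15.1/469.6 = 0.0322; cost = 5.76%.
Mortgage bonds: weight = 72.5/469.6 = 0.1544; after-tax cost = 5.41% × (1 − 31.2%) = 3.7221%.
WACC = 0.8135 × 13.1200% + 0.0322 × 5.7600% + 0.1544 × 3.7221% = 11.4324%.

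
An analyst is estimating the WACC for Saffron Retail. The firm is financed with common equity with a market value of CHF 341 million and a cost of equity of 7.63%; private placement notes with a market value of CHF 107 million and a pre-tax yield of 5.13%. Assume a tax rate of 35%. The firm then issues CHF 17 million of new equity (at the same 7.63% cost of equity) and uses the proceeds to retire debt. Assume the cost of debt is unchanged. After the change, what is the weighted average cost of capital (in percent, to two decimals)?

After the change:
Total capital V = 358 + 90 = 448.
Equity: weight = 358/448 = 0.7991; cost = 7.63%.
Private placement notes: weight = 90/448 = 0.2009; after-tax cost = 5.13% × (1 − 35%) = 3.3345%.
WACC = 0.7991 × 7.6300% + 0.2009 × 3.3345% = 6.7671%.

6.77%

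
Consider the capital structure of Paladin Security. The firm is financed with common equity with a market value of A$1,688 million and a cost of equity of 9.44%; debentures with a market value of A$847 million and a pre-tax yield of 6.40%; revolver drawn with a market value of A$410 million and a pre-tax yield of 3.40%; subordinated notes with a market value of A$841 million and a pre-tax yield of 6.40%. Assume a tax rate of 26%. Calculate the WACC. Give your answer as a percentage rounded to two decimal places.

6.59%

Total capital V = 1688 + 847 + 410 + 841 = 3786.
Equity: weight = 1688/3786 = 0.4459; cost = 9.44%.
Debentures: weight = 847/3786 = 0.2237; after-tax cost = 6.4% × (1 − 26%) = 4.7360%.
Revolver drawn: weight = 410/3786 = 0.1083; after-tax cost = 3.4% × (1 − 26%) = 2.5160%.
Subordinated notes: weight = 841/3786 = 0.2221; after-tax cost = 6.4% × (1 − 26%) = 4.7360%.
WACC = 0.4459 × 9.4400% + 0.2237 × 4.7360% + 0.1083 × 2.5160% + 0.2221 × 4.7360% = 6.5929%.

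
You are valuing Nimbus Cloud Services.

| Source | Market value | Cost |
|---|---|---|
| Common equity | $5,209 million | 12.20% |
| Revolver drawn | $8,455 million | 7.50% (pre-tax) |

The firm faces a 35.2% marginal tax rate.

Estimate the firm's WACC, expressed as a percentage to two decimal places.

7.66%

Total capital V = 5209 + 8455 = 13664.
Equity: weight = 5209/13664 = 0.3812; cost = 12.2%.
Revolver drawn: weight = 8455/13664 = 0.6188; after-tax cost = 7.5% × (1 − 35.2%) = 4.8600%.
WACC = 0.3812 × 12.2000% + 0.6188 × 4.8600% = 7.6582%.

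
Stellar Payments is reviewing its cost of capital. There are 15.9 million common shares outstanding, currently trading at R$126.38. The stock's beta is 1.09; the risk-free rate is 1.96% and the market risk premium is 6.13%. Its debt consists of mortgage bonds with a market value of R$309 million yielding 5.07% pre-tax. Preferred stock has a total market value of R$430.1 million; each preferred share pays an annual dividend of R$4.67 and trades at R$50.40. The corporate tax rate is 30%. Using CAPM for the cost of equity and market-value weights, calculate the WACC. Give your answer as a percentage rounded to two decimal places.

Cost of equity via CAPM: Re = 1.96% + 1.09 × 6.13% = 8.6417%.
Cost of preferred: Rp = 4.67 / 50.4 = 9.2659%.
Market value of equity E = 126.38 × 15.9m = 2009.442m.
Total capital V = 2009.442 + 430.1 + 309 = 2748.542.
Equity: weight = 2009.442/2748.542 = 0.7311; cost = 8.6417%.
Preferred: weight = 430.1/2748.542 = 0.1565; cost = 9.2659%.
Mortgage bonds: weight = 309/2748.542 = 0.1124; after-tax cost = 5.07% × (1 − 30%) = 3.5490%.
WACC = 0.7311 × 8.6417% + 0.1565 × 9.2659% + 0.1124 × 3.5490% = 8.1668%.

8.17%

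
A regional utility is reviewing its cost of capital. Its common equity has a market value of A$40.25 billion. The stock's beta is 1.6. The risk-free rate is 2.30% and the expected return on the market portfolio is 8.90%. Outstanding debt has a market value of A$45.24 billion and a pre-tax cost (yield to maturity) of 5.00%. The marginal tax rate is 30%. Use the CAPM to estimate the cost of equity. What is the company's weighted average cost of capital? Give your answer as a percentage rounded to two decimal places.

7.91%

Market risk premium = 8.9% − 2.3% = 6.6%.
Cost of equity via CAPM: Re = 2.3% + 1.6 × 6.6% = 12.8600%.
Total capital V = 40.25 + 45.24 = 85.49.
Equity: weight = 40.25/85.49 = 0.4708; cost = 12.86%.
Debt: weight = 45.24/85.49 = 0.5292; after-tax cost = 5% × (1 − 30%) = 3.5000%.
WACC = 0.4708 × 12.8600% + 0.5292 × 3.5000% = 7.9068%.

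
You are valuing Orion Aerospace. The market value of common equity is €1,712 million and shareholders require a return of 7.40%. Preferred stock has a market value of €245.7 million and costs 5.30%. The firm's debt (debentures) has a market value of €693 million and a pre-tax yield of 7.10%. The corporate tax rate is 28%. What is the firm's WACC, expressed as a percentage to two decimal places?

6.61%

Total capital V = 1712 + 245.7 + 693 = 2650.7.
Equity: weight = 1712/2650.7 = 0.6459; cost = 7.4%.
Preferred: weight = 245.7/2650.7 = 0.0927; cost = 5.3%.
Debentures: weight = 693/2650.7 = 0.2614; after-tax cost = 7.1% × (1 − 28%) = 5.1120%.
WACC = 0.6459 × 7.4000% + 0.0927 × 5.3000% + 0.2614 × 5.1120% = 6.6072%.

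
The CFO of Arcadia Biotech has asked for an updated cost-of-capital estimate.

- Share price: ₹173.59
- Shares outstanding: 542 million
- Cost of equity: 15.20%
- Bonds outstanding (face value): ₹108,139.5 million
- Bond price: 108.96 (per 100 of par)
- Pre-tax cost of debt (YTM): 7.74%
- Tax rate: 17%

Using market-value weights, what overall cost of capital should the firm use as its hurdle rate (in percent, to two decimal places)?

Market value of equity E = 173.59 × 542m = 94085.78m. Market value of debt D = 108139.5m × 108.96/100 = 117828.7992m.
Total capital V = 94085.78 + 117828.7992 = 211914.5792.
Equity: weight = 94085.78/211914.5792 = 0.4440; cost = 15.2%.
Bonds outstanding: weight = 117828.7992/211914.5792 = 0.5560; after-tax cost = 7.74% × (1 − 17%) = 6.4242%.
WACC = 0.4440 × 15.2000% + 0.5560 × 6.4242% = 10.3205%.

10.32%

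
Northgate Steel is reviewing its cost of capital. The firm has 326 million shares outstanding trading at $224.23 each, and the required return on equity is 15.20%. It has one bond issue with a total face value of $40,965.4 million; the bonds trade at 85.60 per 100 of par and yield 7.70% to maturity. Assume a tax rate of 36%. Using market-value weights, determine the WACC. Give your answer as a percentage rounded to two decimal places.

11.87%

Market value of equity E = 224.23 × 326m = 73098.98m. Market value of debt D = 40965.4m × 85.6/100 = 35066.3824m.
Total capital V = 73098.98 + 35066.3824 = 108165.3624.
Equity: weight = 73098.98/108165.3624 = 0.6758; cost = 15.2%.
Bonds outstanding: weight = 35066.3824/108165.3624 = 0.3242; after-tax cost = 7.7% × (1 − 36%) = 4.9280%.
WACC = 0.6758 × 15.2000% + 0.3242 × 4.9280% = 11.8699%.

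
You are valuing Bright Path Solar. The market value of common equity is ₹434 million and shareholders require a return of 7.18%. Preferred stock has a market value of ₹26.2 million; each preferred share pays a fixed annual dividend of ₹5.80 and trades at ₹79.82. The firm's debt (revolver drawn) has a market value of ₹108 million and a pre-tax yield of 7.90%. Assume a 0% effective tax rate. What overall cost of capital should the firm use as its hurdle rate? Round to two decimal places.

7.32%

Cost of preferred: Rp = 5.8 / 79.82 = 7.2663%.
Total capital V = 434 + 26.2 + 108 = 568.2.
Equity: weight = 434/568.2 = 0.7638; cost = 7.18%.
Preferred: weight = 26.2/568.2 = 0.0461; cost = 7.2663%.
Revolver drawn: weight = 108/568.2 = 0.1901; after-tax cost = 7.9% × (1 − 0%) = 7.9000%.
WACC = 0.7638 × 7.1800% + 0.0461 × 7.2663% + 0.1901 × 7.9000% = 7.3208%.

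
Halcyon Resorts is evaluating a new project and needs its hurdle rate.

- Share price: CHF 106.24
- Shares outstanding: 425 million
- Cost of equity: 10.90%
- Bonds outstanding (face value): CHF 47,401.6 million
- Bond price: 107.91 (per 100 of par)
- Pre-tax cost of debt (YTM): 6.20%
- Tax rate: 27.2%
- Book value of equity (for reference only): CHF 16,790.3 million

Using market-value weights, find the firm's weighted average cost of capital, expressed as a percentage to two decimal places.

Market value of equity E = 106.24 × 425m = 45152m. Market value of debt D = 47401.6m × 107.91/100 = 51151.06656m.
Total capital V = 45152 + 51151.06656 = 96303.06656.
Equity: weight = 45152/96303.06656 = 0.4689; cost = 10.9%.
Bonds outstanding: weight = 51151.06656/96303.06656 = 0.5311; after-tax cost = 6.2% × (1 − 27.2%) = 4.5136%.
WACC = 0.4689 × 10.9000% + 0.5311 × 4.5136% = 7.5079%.

7.51%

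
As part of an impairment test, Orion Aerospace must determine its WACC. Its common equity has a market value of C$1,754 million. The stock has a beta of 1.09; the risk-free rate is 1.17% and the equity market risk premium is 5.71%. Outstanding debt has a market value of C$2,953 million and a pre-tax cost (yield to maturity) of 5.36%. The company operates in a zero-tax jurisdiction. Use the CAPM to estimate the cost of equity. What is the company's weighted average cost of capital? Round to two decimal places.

6.12%

Cost of equity via CAPM: Re = 1.17% + 1.09 × 5.71% = 7.3939%.
Total capital V = 1754 + 2953 = 4707.
Equity: weight = 1754/4707 = 0.3726; cost = 7.3939%.
Debt: weight = 2953/4707 = 0.6274; after-tax cost = 5.36% × (1 − 0%) = 5.3600%.
WACC = 0.3726 × 7.3939% + 0.6274 × 5.3600% = 6.1179%.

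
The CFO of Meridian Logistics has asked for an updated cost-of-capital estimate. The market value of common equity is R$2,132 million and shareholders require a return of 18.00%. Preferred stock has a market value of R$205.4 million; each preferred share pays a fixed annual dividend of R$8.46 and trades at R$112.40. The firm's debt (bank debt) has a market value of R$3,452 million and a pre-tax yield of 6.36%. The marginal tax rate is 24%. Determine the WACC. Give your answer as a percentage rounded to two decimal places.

9.78%

Cost of preferred: Rp = 8.46 / 112.4 = 7.5267%.
Total capital V = 2132 + 205.4 + 3452 = 5789.4.
Equity: weight = 2132/5789.4 = 0.3683; cost = 18%.
Preferred: weight = 205.4/5789.4 = 0.0355; cost = 7.5267%.
Bank debt: weight = 3452/5789.4 = 0.5963; after-tax cost = 6.36% × (1 − 24%) = 4.8336%.
WACC = 0.3683 × 18.0000% + 0.0355 × 7.5267% + 0.5963 × 4.8336% = 9.7778%.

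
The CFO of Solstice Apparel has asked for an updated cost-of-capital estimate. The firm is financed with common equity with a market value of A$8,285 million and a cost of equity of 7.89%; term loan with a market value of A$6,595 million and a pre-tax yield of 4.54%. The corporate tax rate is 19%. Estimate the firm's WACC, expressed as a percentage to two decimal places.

Total capital V = 8285 + 6595 = 14880.
Equity: weight = 8285/14880 = 0.5568; cost = 7.89%.
Term loan: weight = 6595/14880 = 0.4432; after-tax cost = 4.54% × (1 − 19%) = 3.6774%.
WACC = 0.5568 × 7.8900% + 0.4432 × 3.6774% = 6.0229%.

6.02%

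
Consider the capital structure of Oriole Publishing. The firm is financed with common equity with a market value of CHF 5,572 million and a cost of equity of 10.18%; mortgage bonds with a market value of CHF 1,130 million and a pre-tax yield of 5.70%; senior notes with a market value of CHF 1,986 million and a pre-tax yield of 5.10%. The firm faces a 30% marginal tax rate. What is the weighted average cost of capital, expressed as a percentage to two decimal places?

Total capital V = 5572 + 1130 + 1986 = 8688.
Equity: weight = 5572/8688 = 0.6413; cost = 10.18%.
Mortgage bonds: weight = 1130/8688 = 0.1301; after-tax cost = 5.7% × (1 − 30%) = 3.9900%.
Senior notes: weight = 1986/8688 = 0.2286; after-tax cost = 5.1% × (1 − 30%) = 3.5700%.
WACC = 0.6413 × 10.1800% + 0.1301 × 3.9900% + 0.2286 × 3.5700% = 7.8639%.

7.86%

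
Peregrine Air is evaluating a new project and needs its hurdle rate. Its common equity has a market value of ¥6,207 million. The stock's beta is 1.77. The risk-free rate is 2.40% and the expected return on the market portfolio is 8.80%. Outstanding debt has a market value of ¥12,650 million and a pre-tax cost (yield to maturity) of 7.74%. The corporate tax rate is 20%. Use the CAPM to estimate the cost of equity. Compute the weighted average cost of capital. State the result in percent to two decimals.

Market risk premium = 8.8% − 2.4% = 6.4%.
Cost of equity via CAPM: Re = 2.4% + 1.77 × 6.4% = 13.7280%.
Total capital V = 6207 + 12650 = 18857.
Equity: weight = 6207/18857 = 0.3292; cost = 13.728%.
Debt: weight = 12650/18857 = 0.6708; after-tax cost = 7.74% × (1 − 20%) = 6.1920%.
WACC = 0.3292 × 13.7280% + 0.6708 × 6.1920% = 8.6726%.

8.67%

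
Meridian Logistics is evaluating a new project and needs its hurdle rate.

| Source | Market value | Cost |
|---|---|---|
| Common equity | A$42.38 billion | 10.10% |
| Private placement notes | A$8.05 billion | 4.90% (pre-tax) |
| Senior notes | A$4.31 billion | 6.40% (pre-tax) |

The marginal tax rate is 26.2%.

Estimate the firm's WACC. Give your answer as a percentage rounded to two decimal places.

8.72%

Total capital V = 42.38 + 8.05 + 4.31 = 54.74.
Equity: weight = 42.38/54.74 = 0.7742; cost = 10.1%.
Private placement notes: weight = 8.05/54.74 = 0.1471; after-tax cost = 4.9% × (1 − 26.2%) = 3.6162%.
Senior notes: weight = 4.31/54.74 = 0.0787; after-tax cost = 6.4% × (1 − 26.2%) = 4.7232%.
WACC = 0.7742 × 10.1000% + 0.1471 × 3.6162% + 0.0787 × 4.7232% = 8.7232%.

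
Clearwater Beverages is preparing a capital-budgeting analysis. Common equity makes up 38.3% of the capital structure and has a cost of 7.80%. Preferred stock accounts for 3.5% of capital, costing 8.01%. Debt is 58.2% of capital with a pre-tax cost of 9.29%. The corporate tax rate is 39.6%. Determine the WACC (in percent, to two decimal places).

6.53%

After-tax cost of debt = 9.29% × (1 − 39.6%) = 5.6112%.
WACC = 0.383 × 7.8000% + 0.035 × 8.0100% + 0.582 × 5.6112% = 6.5334%.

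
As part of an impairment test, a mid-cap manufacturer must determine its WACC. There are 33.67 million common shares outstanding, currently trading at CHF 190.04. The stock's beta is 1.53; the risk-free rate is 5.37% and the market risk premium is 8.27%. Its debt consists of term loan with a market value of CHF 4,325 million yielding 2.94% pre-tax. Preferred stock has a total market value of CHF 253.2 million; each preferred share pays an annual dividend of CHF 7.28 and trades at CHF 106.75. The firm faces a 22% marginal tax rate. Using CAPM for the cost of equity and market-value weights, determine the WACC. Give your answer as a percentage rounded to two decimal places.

11.57%

Cost of equity via CAPM: Re = 5.37% + 1.53 × 8.27% = 18.0231%.
Cost of preferred: Rp = 7.28 / 106.75 = 6.8197%.
Market value of equity E = 190.04 × 33.67m = 6398.6468m.
Total capital V = 6398.6468 + 253.2 + 4325 = 10976.8468.
Equity: weight = 6398.6468/10976.8468 = 0.5829; cost = 18.0231%.
Preferred: weight = 253.2/10976.8468 = 0.0231; cost = 6.8197%.
Term loan: weight = 4325/10976.8468 = 0.3940; after-tax cost = 2.94% × (1 − 22%) = 2.2932%.
WACC = 0.5829 × 18.0231% + 0.0231 × 6.8197% + 0.3940 × 2.2932% = 11.5669%.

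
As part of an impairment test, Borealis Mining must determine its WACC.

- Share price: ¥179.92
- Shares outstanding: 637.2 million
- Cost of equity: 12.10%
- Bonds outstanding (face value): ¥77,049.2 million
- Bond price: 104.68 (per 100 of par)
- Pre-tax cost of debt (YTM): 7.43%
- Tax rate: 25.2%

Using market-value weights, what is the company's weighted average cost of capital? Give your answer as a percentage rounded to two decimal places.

Market value of equity E = 179.92 × 637.2m = 114645.024m. Market value of debt D = 77049.2m × 104.68/100 = 80655.10256m.
Total capital V = 114645.024 + 80655.10256 = 195300.12656.
Equity: weight = 114645.024/195300.12656 = 0.5870; cost = 12.1%.
Bonds outstanding: weight = 80655.10256/195300.12656 = 0.4130; after-tax cost = 7.43% × (1 − 25.2%) = 5.5576%.
WACC = 0.5870 × 12.1000% + 0.4130 × 5.5576% = 9.3981%.

9.40%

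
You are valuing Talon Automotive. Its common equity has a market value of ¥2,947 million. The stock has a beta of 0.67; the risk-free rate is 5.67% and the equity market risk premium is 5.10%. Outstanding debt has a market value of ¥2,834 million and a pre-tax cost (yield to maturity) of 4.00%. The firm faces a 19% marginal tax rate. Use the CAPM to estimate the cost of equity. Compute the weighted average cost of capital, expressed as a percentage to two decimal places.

Cost of equity via CAPM: Re = 5.67% + 0.67 × 5.1% = 9.0870%.
Total capital V = 2947 + 2834 = 5781.
Equity: weight = 2947/5781 = 0.5098; cost = 9.087%.
Debt: weight = 2834/5781 = 0.4902; after-tax cost = 4% × (1 − 19%) = 3.2400%.
WACC = 0.5098 × 9.0870% + 0.4902 × 3.2400% = 6.2206%.

6.22%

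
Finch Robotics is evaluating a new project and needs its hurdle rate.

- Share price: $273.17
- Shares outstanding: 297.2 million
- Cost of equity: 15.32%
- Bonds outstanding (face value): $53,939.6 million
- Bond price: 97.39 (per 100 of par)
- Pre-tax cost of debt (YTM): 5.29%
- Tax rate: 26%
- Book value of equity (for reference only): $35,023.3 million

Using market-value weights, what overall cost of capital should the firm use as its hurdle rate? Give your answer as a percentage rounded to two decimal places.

Market value of equity E = 273.17 × 297.2m = 81186.124m. Market value of debt D = 53939.6m × 97.39/100 = 52531.77644m.
Total capital V = 81186.124 + 52531.77644 = 133717.90044.
Equity: weight = 81186.124/133717.90044 = 0.6071; cost = 15.32%.
Bonds outstanding: weight = 52531.77644/133717.90044 = 0.3929; after-tax cost = 5.29% × (1 − 26%) = 3.9146%.
WACC = 0.6071 × 15.3200% + 0.3929 × 3.9146% = 10.8393%.

10.84%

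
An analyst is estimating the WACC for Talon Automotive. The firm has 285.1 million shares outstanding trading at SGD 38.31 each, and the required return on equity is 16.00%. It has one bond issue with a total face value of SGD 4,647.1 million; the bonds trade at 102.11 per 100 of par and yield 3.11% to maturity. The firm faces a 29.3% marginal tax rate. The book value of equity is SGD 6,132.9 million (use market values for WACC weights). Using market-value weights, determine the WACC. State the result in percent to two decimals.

11.82%

Market value of equity E = 38.31 × 285.1m = 10922.181m. Market value of debt D = 4647.1m × 102.11/100 = 4745.15381m.
Total capital V = 10922.181 + 4745.15381 = 15667.33481.
Equity: weight = 10922.181/15667.33481 = 0.6971; cost = 16%.
Bonds outstanding: weight = 4745.15381/15667.33481 = 0.3029; after-tax cost = 3.11% × (1 − 29.3%) = 2.1988%.
WACC = 0.6971 × 16.0000% + 0.3029 × 2.1988% = 11.8200%.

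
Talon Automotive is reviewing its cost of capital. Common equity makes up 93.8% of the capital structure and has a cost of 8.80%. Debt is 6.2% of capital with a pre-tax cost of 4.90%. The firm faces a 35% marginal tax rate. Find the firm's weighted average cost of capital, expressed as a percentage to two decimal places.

8.45%

After-tax cost of debt = 4.9% × (1 − 35%) = 3.1850%.
WACC = 0.938 × 8.8000% + 0.062 × 3.1850% = 8.4519%.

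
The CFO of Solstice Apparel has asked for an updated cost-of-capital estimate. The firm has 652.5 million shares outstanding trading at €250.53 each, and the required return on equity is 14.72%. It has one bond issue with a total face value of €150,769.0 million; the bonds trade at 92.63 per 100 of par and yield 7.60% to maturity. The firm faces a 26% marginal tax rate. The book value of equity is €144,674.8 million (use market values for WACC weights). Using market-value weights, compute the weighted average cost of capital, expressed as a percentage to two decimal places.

10.53%

Market value of equity E = 250.53 × 652.5m = 163470.825m. Market value of debt D = 150769m × 92.63/100 = 139657.3247m.
Total capital V = 163470.825 + 139657.3247 = 303128.1497.
Equity: weight = 163470.825/303128.1497 = 0.5393; cost = 14.72%.
Bonds outstanding: weight = 139657.3247/303128.1497 = 0.4607; after-tax cost = 7.6% × (1 − 26%) = 5.6240%.
WACC = 0.5393 × 14.7200% + 0.4607 × 5.6240% = 10.5293%.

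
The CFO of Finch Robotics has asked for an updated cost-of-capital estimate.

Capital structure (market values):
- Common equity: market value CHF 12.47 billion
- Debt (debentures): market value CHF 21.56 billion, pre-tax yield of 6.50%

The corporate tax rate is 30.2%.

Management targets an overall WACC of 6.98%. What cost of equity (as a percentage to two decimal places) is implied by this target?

Total capital V = 12.47 + 21.56 = 34.03.
Equity weight = 12.47/34.03 = 0.3664.
Debentures weight = 21.56/34.03 = 0.6336.
Debt contribution = 0.6336 × 6.5% × (1 − 30.2%) = 2.8745%.
Required equity contribution = 6.98% − 2.8745% = 4.1055%.
Re = 4.1055% / 0.3664 = 11.2038%.

11.20%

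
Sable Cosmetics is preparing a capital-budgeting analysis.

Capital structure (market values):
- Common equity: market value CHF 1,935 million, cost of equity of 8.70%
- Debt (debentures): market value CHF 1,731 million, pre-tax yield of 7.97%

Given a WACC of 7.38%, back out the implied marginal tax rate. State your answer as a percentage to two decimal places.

Total capital V = 1935 + 1731 = 3666.
Equity weight = 1935/3666 = 0.5278.
Debentures weight = 1731/3666 = 0.4722.
Equity contribution = 0.5278 × 8.7% = 4.5921%.
Debt contribution must be 7.38% − 4.5921% = 2.7879%.
0.4722 × 7.97% × (1 − T) = 2.7879%  ⇒  (1 − T) = 0.7408.
T = 25.9167%.

25.92%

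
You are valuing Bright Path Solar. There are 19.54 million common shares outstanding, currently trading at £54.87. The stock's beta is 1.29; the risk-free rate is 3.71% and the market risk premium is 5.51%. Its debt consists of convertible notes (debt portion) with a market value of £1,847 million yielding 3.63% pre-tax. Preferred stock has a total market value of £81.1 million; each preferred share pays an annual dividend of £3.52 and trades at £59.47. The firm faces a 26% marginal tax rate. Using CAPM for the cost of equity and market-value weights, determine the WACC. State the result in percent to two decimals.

5.68%

Cost of equity via CAPM: Re = 3.71% + 1.29 × 5.51% = 10.8179%.
Cost of preferred: Rp = 3.52 / 59.47 = 5.9190%.
Market value of equity E = 54.87 × 19.54m = 1072.1598m.
Total capital V = 1072.1598 + 81.1 + 1847 = 3000.2598.
Equity: weight = 1072.1598/3000.2598 = 0.3574; cost = 10.8179%.
Preferred: weight = 81.1/3000.2598 = 0.0270; cost = 5.919%.
Convertible notes (debt portion): weight = 1847/3000.2598 = 0.6156; after-tax cost = 3.63% × (1 − 26%) = 2.6862%.
WACC = 0.3574 × 10.8179% + 0.0270 × 5.9190% + 0.6156 × 2.6862% = 5.6795%.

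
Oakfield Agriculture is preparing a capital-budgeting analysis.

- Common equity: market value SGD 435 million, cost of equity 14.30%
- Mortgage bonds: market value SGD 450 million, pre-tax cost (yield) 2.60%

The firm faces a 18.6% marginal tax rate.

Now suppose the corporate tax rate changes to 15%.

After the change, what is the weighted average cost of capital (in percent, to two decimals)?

After the change:
Total capital V = 435 + 450 = 885.
Equity: weight = 435/885 = 0.4915; cost = 14.3%.
Mortgage bonds: weight = 450/885 = 0.5085; after-tax cost = 2.6% × (1 − 15%) = 2.2100%.
WACC = 0.4915 × 14.3000% + 0.5085 × 2.2100% = 8.1525%.

8.15%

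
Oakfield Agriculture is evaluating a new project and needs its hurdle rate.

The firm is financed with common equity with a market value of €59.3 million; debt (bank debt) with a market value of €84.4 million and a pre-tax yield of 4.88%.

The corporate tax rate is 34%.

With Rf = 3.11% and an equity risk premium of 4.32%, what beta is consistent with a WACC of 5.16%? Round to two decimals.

1.11

Total capital V = 59.3 + 84.4 = 143.7.
Equity weight = 59.3/143.7 = 0.4127.
Bank debt weight = 84.4/143.7 = 0.5873.
Debt contribution = 0.5873 × 4.88% × (1 − 34%) = 1.8917%.
Required equity contribution = 5.16% − 1.8917% = 3.2683%  ⇒  Re = 7.9200%.
CAPM: 7.9200% = 3.11% + β × 4.32%  ⇒  β = 1.1134.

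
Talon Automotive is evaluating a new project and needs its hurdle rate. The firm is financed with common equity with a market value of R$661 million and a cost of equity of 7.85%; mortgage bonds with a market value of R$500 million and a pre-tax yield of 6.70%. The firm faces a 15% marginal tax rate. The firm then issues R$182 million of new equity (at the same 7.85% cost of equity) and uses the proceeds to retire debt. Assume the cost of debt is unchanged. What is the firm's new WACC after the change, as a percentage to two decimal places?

7.26%

After the change:
Total capital V = 843 + 318 = 1161.
Equity: weight = 843/1161 = 0.7261; cost = 7.85%.
Mortgage bonds: weight = 318/1161 = 0.2739; after-tax cost = 6.7% × (1 − 15%) = 5.6950%.
WACC = 0.7261 × 7.8500% + 0.2739 × 5.6950% = 7.2597%.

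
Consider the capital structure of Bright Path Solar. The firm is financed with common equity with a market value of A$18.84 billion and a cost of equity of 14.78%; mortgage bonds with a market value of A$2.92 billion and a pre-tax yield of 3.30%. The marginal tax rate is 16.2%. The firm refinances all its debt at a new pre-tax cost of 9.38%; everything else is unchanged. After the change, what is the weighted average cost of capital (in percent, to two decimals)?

After the change:
Total capital V = 18.84 + 2.92 = 21.76.
Equity: weight = 18.84/21.76 = 0.8658; cost = 14.78%.
Mortgage bonds: weight = 2.92/21.76 = 0.1342; after-tax cost = 9.38% × (1 − 16.2%) = 7.8604%.
WACC = 0.8658 × 14.7800% + 0.1342 × 7.8604% = 13.8515%.

13.85%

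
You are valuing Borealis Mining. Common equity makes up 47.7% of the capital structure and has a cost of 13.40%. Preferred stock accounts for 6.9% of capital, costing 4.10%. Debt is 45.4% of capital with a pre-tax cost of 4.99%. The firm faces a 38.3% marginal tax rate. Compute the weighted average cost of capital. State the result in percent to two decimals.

After-tax cost of debt = 4.99% × (1 − 38.3%) = 3.0788%.
WACC = 0.477 × 13.4000% + 0.069 × 4.1000% + 0.454 × 3.0788% = 8.0725%.

8.07%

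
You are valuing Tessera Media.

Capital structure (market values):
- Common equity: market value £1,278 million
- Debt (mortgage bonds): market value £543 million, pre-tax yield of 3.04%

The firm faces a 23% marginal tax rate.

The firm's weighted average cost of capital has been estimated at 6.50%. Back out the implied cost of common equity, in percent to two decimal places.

Total capital V = 1278 + 543 = 1821.
Equity weight = 1278/1821 = 0.7018.
Mortgage bonds weight = 543/1821 = 0.2982.
Debt contribution = 0.2982 × 3.04% × (1 − 23%) = 0.6980%.
Required equity contribution = 6.5% − 0.6980% = 5.8020%.
Re = 5.8020% / 0.7018 = 8.2672%.

8.27%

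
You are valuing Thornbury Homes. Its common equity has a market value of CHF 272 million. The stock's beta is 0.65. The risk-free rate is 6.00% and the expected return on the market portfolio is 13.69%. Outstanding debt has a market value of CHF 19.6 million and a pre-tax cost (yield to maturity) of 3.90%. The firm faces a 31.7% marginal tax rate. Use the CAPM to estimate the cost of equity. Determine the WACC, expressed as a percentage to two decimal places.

Market risk premium = 13.69% − 6.0% = 7.69%.
Cost of equity via CAPM: Re = 6.0% + 0.65 × 7.69% = 10.9985%.
Total capital V = 272 + 19.6 = 291.6.
Equity: weight = 272/291.6 = 0.9328; cost = 10.9985%.
Debt: weight = 19.6/291.6 = 0.0672; after-tax cost = 3.9% × (1 − 31.7%) = 2.6637%.
WACC = 0.9328 × 10.9985% + 0.0672 × 2.6637% = 10.4383%.

10.44%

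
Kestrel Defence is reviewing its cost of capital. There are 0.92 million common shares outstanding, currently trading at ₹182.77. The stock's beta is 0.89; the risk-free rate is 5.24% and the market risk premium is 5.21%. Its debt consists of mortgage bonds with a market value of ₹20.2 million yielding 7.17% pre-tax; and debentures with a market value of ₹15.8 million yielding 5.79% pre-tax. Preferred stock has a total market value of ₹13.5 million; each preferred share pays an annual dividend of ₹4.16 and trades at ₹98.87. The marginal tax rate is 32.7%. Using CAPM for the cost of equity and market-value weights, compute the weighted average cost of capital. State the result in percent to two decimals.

8.62%

Cost of equity via CAPM: Re = 5.24% + 0.89 × 5.21% = 9.8769%.
Cost of preferred: Rp = 4.16 / 98.87 = 4.2075%.
Market value of equity E = 182.77 × 0.92m = 168.1484m.
Total capital V = 168.1484 + 13.5 + 20.2 + 15.8 = 217.6484.
Equity: weight = 168.1484/217.6484 = 0.7726; cost = 9.8769%.
Preferred: weight = 13.5/217.6484 = 0.0620; cost = 4.2075%.
Mortgage bonds: weight = 20.2/217.6484 = 0.0928; after-tax cost = 7.17% × (1 − 32.7%) = 4.8254%.
Debentures: weight = 15.8/217.6484 = 0.0726; after-tax cost = 5.79% × (1 − 32.7%) = 3.8967%.
WACC = 0.7726 × 9.8769% + 0.0620 × 4.2075% + 0.0928 × 4.8254% + 0.0726 × 3.8967% = 8.6223%.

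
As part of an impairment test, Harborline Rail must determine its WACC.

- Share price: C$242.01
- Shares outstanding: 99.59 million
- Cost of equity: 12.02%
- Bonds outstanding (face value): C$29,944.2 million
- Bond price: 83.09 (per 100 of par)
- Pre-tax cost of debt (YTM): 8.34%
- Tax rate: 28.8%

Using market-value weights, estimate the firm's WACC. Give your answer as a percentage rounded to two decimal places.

Market value of equity E = 242.01 × 99.59m = 24101.7759m. Market value of debt D = 29944.2m × 83.09/100 = 24880.63578m.
Total capital V = 24101.7759 + 24880.63578 = 48982.41168.
Equity: weight = 24101.7759/48982.41168 = 0.4920; cost = 12.02%.
Bonds outstanding: weight = 24880.63578/48982.41168 = 0.5080; after-tax cost = 8.34% × (1 − 28.8%) = 5.9381%.
WACC = 0.4920 × 12.0200% + 0.5080 × 5.9381% = 8.9307%.

8.93%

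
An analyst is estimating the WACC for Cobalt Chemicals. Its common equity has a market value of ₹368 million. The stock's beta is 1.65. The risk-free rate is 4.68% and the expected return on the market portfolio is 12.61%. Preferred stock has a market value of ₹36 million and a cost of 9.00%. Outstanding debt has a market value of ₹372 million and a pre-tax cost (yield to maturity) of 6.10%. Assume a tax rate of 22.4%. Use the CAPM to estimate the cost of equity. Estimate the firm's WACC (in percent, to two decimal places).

11.11%

Market risk premium = 12.61% − 4.68% = 7.93%.
Cost of equity via CAPM: Re = 4.68% + 1.65 × 7.93% = 17.7645%.
Total capital V = 368 + 36 + 372 = 776.
Equity: weight = 368/776 = 0.4742; cost = 17.7645%.
Preferred: weight = 36/776 = 0.0464; cost = 9%.
Debt: weight = 372/776 = 0.4794; after-tax cost = 6.1% × (1 − 22.4%) = 4.7336%.
WACC = 0.4742 × 17.7645% + 0.0464 × 9.0000% + 0.4794 × 4.7336% = 11.1111%.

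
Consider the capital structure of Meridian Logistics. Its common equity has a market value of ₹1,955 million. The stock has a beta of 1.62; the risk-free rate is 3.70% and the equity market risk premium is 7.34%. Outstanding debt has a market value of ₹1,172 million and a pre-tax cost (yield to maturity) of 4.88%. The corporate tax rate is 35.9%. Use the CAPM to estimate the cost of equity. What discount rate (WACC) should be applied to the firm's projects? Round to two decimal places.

10.92%

Cost of equity via CAPM: Re = 3.7% + 1.62 × 7.34% = 15.5908%.
Total capital V = 1955 + 1172 = 3127.
Equity: weight = 1955/3127 = 0.6252; cost = 15.5908%.
Debt: weight = 1172/3127 = 0.3748; after-tax cost = 4.88% × (1 − 35.9%) = 3.1281%.
WACC = 0.6252 × 15.5908% + 0.3748 × 3.1281% = 10.9198%.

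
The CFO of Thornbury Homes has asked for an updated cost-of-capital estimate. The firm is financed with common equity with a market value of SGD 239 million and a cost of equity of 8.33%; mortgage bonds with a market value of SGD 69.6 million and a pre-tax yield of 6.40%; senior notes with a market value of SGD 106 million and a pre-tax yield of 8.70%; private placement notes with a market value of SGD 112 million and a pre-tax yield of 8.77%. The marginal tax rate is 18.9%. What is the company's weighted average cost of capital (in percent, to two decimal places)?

Total capital V = 239 + 69.6 + 106 + 112 = 526.6.
Equity: weight = 239/526.6 = 0.4539; cost = 8.33%.
Mortgage bonds: weight = 69.6/526.6 = 0.1322; after-tax cost = 6.4% × (1 − 18.9%) = 5.1904%.
Senior notes: weight = 106/526.6 = 0.2013; after-tax cost = 8.7% × (1 − 18.9%) = 7.0557%.
Private placement notes: weight = 112/526.6 = 0.2127; after-tax cost = 8.77% × (1 − 18.9%) = 7.1125%.
WACC = 0.4539 × 8.3300% + 0.1322 × 5.1904% + 0.2013 × 7.0557% + 0.2127 × 7.1125% = 7.3996%.

7.40%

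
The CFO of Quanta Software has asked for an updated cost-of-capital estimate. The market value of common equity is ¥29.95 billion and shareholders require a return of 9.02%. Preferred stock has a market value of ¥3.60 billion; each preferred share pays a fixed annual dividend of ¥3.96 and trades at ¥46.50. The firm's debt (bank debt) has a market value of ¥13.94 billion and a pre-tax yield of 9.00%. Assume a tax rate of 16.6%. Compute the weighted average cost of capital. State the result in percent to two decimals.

8.54%

Cost of preferred: Rp = 3.96 / 46.5 = 8.5161%.
Total capital V = 29.95 + 3.6 + 13.94 = 47.49.
Equity: weight = 29.95/47.49 = 0.6307; cost = 9.02%.
Preferred: weight = 3.6/47.49 = 0.0758; cost = 8.5161%.
Bank debt: weight = 13.94/47.49 = 0.2935; after-tax cost = 9% × (1 − 16.6%) = 7.5060%.
WACC = 0.6307 × 9.0200% + 0.0758 × 8.5161% + 0.2935 × 7.5060% = 8.5374%.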